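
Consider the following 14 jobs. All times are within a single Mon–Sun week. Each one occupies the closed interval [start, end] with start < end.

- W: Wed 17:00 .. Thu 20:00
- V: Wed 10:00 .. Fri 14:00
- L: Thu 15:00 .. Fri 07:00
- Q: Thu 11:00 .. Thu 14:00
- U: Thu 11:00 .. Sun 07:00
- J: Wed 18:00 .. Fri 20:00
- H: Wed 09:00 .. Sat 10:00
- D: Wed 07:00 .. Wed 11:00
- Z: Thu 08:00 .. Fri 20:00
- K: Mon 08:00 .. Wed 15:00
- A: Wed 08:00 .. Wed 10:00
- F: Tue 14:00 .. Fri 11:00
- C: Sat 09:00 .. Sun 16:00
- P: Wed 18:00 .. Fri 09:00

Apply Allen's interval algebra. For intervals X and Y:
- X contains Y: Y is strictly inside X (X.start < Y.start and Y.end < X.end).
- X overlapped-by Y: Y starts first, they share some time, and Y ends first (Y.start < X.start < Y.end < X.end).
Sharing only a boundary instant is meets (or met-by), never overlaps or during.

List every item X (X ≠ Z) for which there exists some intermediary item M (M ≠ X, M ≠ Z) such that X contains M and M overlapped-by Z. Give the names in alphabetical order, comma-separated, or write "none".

none

Target Z = [Thu 08:00, Fri 20:00].
Intermediaries M with M overlapped-by Z: U.
Via U — items with X contains U: none.
Union: none.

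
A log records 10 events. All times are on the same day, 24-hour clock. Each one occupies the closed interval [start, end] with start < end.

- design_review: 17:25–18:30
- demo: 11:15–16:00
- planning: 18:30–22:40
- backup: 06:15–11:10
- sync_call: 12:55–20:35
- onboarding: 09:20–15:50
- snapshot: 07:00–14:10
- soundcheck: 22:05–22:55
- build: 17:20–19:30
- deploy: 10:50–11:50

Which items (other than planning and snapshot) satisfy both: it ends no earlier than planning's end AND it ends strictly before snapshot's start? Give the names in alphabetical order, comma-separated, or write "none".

Conditions: its end is no earlier than planning's end (X.end >= 22:40) AND its end is strictly before snapshot's start (X.end < 07:00).
backup: end 11:10 >= 22:40? ✗; end 11:10 < 07:00? ✗ → no.
build: end 19:30 >= 22:40? ✗; end 19:30 < 07:00? ✗ → no.
demo: end 16:00 >= 22:40? ✗; end 16:00 < 07:00? ✗ → no.
deploy: end 11:50 >= 22:40? ✗; end 11:50 < 07:00? ✗ → no.
design_review: end 18:30 >= 22:40? ✗; end 18:30 < 07:00? ✗ → no.
onboarding: end 15:50 >= 22:40? ✗; end 15:50 < 07:00? ✗ → no.
soundcheck: end 22:55 >= 22:40? ✓; end 22:55 < 07:00? ✗ → no.
sync_call: end 20:35 >= 22:40? ✗; end 20:35 < 07:00? ✗ → no.
Result: none.

none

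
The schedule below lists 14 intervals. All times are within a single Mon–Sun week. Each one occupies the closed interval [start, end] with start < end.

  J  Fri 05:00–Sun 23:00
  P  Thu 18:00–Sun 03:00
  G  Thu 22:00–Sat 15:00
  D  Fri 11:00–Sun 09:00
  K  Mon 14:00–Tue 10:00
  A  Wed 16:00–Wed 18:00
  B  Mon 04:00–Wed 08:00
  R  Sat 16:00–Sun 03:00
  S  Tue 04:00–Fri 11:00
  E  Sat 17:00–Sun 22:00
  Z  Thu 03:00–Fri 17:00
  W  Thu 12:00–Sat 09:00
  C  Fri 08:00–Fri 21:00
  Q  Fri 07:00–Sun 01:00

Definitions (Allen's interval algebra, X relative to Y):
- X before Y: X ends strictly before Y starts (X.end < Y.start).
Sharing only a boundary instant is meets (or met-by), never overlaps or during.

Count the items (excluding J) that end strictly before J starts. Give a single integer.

3

Target J = [Fri 05:00, Sun 23:00].
A [Wed 16:00, Wed 18:00] → before → counts.
B [Mon 04:00, Wed 08:00] → before → counts.
C [Fri 08:00, Fri 21:00] → during → no.
D [Fri 11:00, Sun 09:00] → during → no.
E [Sat 17:00, Sun 22:00] → during → no.
G [Thu 22:00, Sat 15:00] → overlaps → no.
K [Mon 14:00, Tue 10:00] → before → counts.
P [Thu 18:00, Sun 03:00] → overlaps → no.
Q [Fri 07:00, Sun 01:00] → during → no.
R [Sat 16:00, Sun 03:00] → during → no.
S [Tue 04:00, Fri 11:00] → overlaps → no.
W [Thu 12:00, Sat 09:00] → overlaps → no.
Z [Thu 03:00, Fri 17:00] → overlaps → no.
Total: 3.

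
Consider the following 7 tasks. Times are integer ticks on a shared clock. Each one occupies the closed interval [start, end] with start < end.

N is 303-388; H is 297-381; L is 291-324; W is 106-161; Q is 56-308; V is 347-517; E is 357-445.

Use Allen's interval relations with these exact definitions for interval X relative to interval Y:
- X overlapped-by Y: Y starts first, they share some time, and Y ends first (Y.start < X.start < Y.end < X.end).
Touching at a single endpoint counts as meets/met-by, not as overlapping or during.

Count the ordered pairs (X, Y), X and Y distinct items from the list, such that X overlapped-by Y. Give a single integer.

Checking all 42 ordered pairs for relation 'overlapped-by'; matching pairs in alphabetical order:
(E, H): E overlapped-by H ✓
(E, N): E overlapped-by N ✓
(H, L): H overlapped-by L ✓
(H, Q): H overlapped-by Q ✓
(L, Q): L overlapped-by Q ✓
(N, H): N overlapped-by H ✓
(N, L): N overlapped-by L ✓
(N, Q): N overlapped-by Q ✓
(V, H): V overlapped-by H ✓
(V, N): V overlapped-by N ✓
Count: 10.

10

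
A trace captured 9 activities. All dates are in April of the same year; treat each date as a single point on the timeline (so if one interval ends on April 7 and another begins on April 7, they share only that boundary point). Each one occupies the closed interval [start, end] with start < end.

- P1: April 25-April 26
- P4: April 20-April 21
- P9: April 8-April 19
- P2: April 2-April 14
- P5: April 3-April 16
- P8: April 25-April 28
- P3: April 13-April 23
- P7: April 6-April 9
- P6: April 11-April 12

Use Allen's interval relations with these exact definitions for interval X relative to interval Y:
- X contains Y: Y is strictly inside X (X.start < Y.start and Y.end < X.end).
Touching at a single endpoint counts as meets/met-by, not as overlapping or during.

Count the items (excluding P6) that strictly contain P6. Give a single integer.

3

Target P6 = [April 11, April 12].
P1 [April 25, April 26] → after → no.
P2 [April 2, April 14] → contains → counts.
P3 [April 13, April 23] → after → no.
P4 [April 20, April 21] → after → no.
P5 [April 3, April 16] → contains → counts.
P7 [April 6, April 9] → before → no.
P8 [April 25, April 28] → after → no.
P9 [April 8, April 19] → contains → counts.
Total: 3.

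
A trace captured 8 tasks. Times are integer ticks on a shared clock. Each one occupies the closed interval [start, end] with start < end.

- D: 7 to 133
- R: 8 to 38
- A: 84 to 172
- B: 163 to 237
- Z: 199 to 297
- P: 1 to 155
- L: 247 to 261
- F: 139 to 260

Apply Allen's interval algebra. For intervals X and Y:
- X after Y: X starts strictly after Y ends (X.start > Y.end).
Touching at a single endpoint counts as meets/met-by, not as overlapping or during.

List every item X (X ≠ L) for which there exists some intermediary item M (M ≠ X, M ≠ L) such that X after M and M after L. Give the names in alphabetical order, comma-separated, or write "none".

Target L = [247, 261].
Intermediaries M with M after L: none.
Union: none.

none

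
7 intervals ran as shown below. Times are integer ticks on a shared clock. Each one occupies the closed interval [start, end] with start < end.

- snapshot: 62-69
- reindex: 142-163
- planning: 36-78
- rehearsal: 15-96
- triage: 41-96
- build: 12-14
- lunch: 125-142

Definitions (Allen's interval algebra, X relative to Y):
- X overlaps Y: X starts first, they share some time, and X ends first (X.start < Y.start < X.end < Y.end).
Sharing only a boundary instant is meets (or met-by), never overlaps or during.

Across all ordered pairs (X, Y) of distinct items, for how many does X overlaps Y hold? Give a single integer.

Checking all 42 ordered pairs for relation 'overlaps'; matching pairs in alphabetical order:
(planning, triage): planning overlaps triage ✓
Count: 1.

1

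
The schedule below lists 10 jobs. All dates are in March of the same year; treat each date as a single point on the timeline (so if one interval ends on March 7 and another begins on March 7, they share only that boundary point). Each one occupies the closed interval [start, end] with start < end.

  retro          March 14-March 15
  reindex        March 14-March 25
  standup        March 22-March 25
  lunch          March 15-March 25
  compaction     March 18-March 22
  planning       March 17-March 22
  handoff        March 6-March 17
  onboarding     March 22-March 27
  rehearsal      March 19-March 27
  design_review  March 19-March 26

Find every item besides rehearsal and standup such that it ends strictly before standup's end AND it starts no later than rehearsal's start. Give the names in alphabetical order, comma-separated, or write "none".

compaction, handoff, planning, retro

Conditions: its end is strictly before standup's end (X.end < March 25) AND its start is no later than rehearsal's start (X.start <= March 19).
compaction: end March 22 < March 25? ✓; start March 18 <= March 19? ✓ → yes.
design_review: end March 26 < March 25? ✗; start March 19 <= March 19? ✓ → no.
handoff: end March 17 < March 25? ✓; start March 6 <= March 19? ✓ → yes.
lunch: end March 25 < March 25? ✗; start March 15 <= March 19? ✓ → no.
onboarding: end March 27 < March 25? ✗; start March 22 <= March 19? ✗ → no.
planning: end March 22 < March 25? ✓; start March 17 <= March 19? ✓ → yes.
reindex: end March 25 < March 25? ✗; start March 14 <= March 19? ✓ → no.
retro: end March 15 < March 25? ✓; start March 14 <= March 19? ✓ → yes.
Result: compaction, handoff, planning, retro.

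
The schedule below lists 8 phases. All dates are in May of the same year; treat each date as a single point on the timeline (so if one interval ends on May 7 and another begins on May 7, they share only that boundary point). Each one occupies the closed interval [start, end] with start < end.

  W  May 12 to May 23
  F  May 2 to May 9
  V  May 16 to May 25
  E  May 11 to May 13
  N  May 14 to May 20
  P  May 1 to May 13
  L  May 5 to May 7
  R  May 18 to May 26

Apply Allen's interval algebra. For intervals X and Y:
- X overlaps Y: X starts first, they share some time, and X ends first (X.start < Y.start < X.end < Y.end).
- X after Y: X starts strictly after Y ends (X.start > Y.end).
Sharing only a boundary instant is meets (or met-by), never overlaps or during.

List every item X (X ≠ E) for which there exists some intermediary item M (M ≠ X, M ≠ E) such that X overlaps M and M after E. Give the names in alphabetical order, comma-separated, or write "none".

Target E = [May 11, May 13].
Intermediaries M with M after E: N, R, V.
Via N — items with X overlaps N: none.
Via R — items with X overlaps R: N, V, W.
Via V — items with X overlaps V: N, W.
Union: N, V, W.

N, V, W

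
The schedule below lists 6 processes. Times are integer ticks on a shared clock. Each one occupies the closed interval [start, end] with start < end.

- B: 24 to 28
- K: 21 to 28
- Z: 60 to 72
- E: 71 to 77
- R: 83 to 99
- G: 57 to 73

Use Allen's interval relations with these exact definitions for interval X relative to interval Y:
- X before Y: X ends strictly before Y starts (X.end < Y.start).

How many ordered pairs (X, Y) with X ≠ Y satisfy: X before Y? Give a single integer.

11

Checking all 30 ordered pairs for relation 'before'; matching pairs in alphabetical order:
(B, E): B before E ✓
(B, G): B before G ✓
(B, R): B before R ✓
(B, Z): B before Z ✓
(E, R): E before R ✓
(G, R): G before R ✓
(K, E): K before E ✓
(K, G): K before G ✓
(K, R): K before R ✓
(K, Z): K before Z ✓
(Z, R): Z before R ✓
Count: 11.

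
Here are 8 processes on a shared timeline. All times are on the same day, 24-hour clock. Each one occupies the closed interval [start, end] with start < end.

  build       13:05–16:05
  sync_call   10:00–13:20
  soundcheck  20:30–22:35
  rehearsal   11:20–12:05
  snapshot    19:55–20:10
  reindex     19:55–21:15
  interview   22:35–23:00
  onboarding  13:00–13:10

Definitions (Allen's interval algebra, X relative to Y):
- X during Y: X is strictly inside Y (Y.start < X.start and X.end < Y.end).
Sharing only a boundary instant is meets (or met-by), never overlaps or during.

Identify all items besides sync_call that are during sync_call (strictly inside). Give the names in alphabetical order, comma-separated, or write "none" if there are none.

Target sync_call = [10:00, 13:20].
build [13:05, 16:05] → overlapped-by → no.
interview [22:35, 23:00] → after → no.
onboarding [13:00, 13:10] → during → yes.
rehearsal [11:20, 12:05] → during → yes.
reindex [19:55, 21:15] → after → no.
snapshot [19:55, 20:10] → after → no.
soundcheck [20:30, 22:35] → after → no.
Result: onboarding, rehearsal.

onboarding, rehearsal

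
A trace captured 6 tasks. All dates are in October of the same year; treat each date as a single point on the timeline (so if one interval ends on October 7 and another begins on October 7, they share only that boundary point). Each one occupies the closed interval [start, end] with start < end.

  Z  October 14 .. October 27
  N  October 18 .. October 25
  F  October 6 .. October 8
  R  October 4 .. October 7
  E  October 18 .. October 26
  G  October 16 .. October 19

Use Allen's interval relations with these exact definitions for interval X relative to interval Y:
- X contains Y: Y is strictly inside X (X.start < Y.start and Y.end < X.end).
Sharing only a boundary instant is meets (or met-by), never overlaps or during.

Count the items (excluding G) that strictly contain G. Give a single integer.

1

Target G = [October 16, October 19].
E [October 18, October 26] → overlapped-by → no.
F [October 6, October 8] → before → no.
N [October 18, October 25] → overlapped-by → no.
R [October 4, October 7] → before → no.
Z [October 14, October 27] → contains → counts.
Total: 1.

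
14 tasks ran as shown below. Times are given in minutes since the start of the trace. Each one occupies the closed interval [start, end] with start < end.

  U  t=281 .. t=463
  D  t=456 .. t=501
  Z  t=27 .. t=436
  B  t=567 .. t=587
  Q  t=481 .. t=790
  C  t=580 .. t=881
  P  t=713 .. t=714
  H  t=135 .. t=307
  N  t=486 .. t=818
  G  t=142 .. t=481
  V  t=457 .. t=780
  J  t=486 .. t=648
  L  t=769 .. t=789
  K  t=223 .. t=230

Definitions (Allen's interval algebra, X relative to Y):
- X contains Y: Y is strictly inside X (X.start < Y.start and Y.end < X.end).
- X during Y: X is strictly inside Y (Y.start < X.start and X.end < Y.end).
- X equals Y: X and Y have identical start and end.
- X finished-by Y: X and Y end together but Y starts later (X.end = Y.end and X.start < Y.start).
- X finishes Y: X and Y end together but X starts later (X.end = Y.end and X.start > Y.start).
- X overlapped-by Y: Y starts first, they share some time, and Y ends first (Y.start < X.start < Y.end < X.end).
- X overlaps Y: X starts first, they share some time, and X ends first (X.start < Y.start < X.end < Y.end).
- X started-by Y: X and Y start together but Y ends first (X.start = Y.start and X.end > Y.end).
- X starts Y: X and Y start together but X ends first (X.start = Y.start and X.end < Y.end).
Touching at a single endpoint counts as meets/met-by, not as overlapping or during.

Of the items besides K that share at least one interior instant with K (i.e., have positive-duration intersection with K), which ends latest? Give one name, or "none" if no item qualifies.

G

Target K = [t=223, t=230].
B [t=567, t=587] → after → excluded.
C [t=580, t=881] → after → excluded.
D [t=456, t=501] → after → excluded.
G [t=142, t=481] → contains → candidate.
H [t=135, t=307] → contains → candidate.
J [t=486, t=648] → after → excluded.
L [t=769, t=789] → after → excluded.
N [t=486, t=818] → after → excluded.
P [t=713, t=714] → after → excluded.
Q [t=481, t=790] → after → excluded.
U [t=281, t=463] → after → excluded.
V [t=457, t=780] → after → excluded.
Z [t=27, t=436] → contains → candidate.
Among candidates, latest end is t=481 → G.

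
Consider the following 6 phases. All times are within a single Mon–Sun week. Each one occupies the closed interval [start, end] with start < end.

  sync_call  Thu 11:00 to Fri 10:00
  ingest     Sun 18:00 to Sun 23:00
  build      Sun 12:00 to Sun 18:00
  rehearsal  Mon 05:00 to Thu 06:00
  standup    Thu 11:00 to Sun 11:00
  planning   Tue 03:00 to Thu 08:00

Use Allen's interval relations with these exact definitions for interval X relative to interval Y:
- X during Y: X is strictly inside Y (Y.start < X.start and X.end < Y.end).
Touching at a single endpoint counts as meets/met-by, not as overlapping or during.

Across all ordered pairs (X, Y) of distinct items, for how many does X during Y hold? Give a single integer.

Checking all 30 ordered pairs for relation 'during'; matching pairs in alphabetical order:
No pair satisfies it.
Count: 0.

0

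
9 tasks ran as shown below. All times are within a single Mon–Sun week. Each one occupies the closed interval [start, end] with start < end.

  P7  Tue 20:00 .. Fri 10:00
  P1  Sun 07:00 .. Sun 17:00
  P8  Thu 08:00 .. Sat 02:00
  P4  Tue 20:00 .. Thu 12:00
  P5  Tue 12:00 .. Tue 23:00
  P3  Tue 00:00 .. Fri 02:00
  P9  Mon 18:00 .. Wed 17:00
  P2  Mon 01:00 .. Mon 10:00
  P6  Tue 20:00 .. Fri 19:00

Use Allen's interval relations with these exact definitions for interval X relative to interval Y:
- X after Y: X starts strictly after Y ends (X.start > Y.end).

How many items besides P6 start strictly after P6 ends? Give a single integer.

Target P6 = [Tue 20:00, Fri 19:00].
P1 [Sun 07:00, Sun 17:00] → after → counts.
P2 [Mon 01:00, Mon 10:00] → before → no.
P3 [Tue 00:00, Fri 02:00] → overlaps → no.
P4 [Tue 20:00, Thu 12:00] → starts → no.
P5 [Tue 12:00, Tue 23:00] → overlaps → no.
P7 [Tue 20:00, Fri 10:00] → starts → no.
P8 [Thu 08:00, Sat 02:00] → overlapped-by → no.
P9 [Mon 18:00, Wed 17:00] → overlaps → no.
Total: 1.

1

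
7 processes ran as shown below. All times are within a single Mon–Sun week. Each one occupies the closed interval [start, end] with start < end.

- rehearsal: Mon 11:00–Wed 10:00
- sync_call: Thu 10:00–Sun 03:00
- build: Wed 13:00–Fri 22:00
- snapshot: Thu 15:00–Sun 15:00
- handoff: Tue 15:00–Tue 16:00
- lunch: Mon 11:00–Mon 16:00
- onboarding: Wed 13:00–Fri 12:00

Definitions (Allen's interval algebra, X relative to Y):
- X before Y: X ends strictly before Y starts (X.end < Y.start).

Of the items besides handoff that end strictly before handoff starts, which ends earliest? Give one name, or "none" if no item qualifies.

Target handoff = [Tue 15:00, Tue 16:00].
build [Wed 13:00, Fri 22:00] → after → excluded.
lunch [Mon 11:00, Mon 16:00] → before → candidate.
onboarding [Wed 13:00, Fri 12:00] → after → excluded.
rehearsal [Mon 11:00, Wed 10:00] → contains → excluded.
snapshot [Thu 15:00, Sun 15:00] → after → excluded.
sync_call [Thu 10:00, Sun 03:00] → after → excluded.
Among candidates, earliest end is Mon 16:00 → lunch.

lunch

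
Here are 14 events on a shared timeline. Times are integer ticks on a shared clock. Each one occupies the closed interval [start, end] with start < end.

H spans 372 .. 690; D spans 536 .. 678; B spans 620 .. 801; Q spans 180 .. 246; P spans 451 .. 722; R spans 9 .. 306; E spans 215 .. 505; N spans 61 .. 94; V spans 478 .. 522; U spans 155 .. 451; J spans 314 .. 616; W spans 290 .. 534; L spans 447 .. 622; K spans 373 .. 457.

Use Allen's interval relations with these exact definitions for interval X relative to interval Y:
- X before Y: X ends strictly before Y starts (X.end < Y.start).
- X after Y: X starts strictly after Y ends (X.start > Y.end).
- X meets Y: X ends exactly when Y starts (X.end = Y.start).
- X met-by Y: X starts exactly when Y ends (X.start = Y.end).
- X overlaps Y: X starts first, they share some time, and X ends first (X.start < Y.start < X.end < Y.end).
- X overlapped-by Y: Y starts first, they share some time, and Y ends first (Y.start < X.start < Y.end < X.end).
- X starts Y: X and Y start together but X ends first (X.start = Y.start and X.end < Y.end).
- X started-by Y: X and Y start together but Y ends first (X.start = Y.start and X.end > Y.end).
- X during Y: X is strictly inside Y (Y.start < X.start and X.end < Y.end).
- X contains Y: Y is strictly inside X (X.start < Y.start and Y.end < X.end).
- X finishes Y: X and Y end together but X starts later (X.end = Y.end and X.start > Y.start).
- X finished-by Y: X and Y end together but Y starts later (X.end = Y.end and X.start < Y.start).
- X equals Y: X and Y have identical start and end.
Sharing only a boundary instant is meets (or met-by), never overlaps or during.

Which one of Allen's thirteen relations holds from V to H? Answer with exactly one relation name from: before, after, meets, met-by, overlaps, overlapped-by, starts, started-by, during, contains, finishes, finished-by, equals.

V = [478, 522]; H = [372, 690].
Compare endpoints: V.start > H.start, V.start < H.end, V.end > H.start, V.end < H.end.
That pattern is 'during'.

during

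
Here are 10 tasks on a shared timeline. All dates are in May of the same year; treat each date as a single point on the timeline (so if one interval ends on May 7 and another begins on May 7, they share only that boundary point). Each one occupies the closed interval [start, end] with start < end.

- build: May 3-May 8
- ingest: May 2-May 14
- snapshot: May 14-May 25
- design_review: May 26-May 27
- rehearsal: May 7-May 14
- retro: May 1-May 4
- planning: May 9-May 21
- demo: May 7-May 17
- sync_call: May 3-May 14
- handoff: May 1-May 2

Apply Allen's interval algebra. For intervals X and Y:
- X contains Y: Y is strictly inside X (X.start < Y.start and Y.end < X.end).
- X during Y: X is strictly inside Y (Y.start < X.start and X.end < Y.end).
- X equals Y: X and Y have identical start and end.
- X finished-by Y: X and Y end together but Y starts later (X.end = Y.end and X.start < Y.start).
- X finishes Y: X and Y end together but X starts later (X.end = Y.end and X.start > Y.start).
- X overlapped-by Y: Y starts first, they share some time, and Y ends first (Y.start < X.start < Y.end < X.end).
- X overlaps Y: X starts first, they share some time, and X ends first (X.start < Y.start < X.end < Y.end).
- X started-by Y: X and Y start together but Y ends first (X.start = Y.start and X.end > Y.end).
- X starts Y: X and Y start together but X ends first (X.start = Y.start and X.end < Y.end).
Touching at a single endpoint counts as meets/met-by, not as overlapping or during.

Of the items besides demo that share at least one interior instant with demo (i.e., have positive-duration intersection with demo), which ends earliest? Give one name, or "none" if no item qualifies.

build

Target demo = [May 7, May 17].
build [May 3, May 8] → overlaps → candidate.
design_review [May 26, May 27] → after → excluded.
handoff [May 1, May 2] → before → excluded.
ingest [May 2, May 14] → overlaps → candidate.
planning [May 9, May 21] → overlapped-by → candidate.
rehearsal [May 7, May 14] → starts → candidate.
retro [May 1, May 4] → before → excluded.
snapshot [May 14, May 25] → overlapped-by → candidate.
sync_call [May 3, May 14] → overlaps → candidate.
Among candidates, earliest end is May 8 → build.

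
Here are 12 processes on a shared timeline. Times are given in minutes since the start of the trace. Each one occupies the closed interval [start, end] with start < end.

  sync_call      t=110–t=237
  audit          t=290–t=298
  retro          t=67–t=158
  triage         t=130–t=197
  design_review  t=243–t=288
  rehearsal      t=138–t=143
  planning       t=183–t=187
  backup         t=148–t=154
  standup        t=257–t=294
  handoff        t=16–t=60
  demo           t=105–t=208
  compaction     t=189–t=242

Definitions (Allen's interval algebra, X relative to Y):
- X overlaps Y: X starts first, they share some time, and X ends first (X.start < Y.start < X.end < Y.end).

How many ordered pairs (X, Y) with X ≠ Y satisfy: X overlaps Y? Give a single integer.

9

Checking all 132 ordered pairs for relation 'overlaps'; matching pairs in alphabetical order:
(demo, compaction): demo overlaps compaction ✓
(demo, sync_call): demo overlaps sync_call ✓
(design_review, standup): design_review overlaps standup ✓
(retro, demo): retro overlaps demo ✓
(retro, sync_call): retro overlaps sync_call ✓
(retro, triage): retro overlaps triage ✓
(standup, audit): standup overlaps audit ✓
(sync_call, compaction): sync_call overlaps compaction ✓
(triage, compaction): triage overlaps compaction ✓
Count: 9.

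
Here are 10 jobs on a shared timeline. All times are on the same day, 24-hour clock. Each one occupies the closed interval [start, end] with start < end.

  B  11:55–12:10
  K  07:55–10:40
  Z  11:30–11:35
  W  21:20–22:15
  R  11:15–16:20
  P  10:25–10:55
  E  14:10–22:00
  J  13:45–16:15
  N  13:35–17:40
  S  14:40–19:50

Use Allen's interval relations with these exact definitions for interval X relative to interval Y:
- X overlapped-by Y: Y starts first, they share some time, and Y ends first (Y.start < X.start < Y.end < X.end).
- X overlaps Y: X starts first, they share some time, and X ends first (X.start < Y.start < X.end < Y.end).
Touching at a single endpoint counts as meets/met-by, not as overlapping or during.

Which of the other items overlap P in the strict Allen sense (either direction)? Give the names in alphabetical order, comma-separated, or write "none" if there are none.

Target P = [10:25, 10:55].
B [11:55, 12:10] → after → no.
E [14:10, 22:00] → after → no.
J [13:45, 16:15] → after → no.
K [07:55, 10:40] → overlaps → yes.
N [13:35, 17:40] → after → no.
R [11:15, 16:20] → after → no.
S [14:40, 19:50] → after → no.
W [21:20, 22:15] → after → no.
Z [11:30, 11:35] → after → no.
Result: K.

K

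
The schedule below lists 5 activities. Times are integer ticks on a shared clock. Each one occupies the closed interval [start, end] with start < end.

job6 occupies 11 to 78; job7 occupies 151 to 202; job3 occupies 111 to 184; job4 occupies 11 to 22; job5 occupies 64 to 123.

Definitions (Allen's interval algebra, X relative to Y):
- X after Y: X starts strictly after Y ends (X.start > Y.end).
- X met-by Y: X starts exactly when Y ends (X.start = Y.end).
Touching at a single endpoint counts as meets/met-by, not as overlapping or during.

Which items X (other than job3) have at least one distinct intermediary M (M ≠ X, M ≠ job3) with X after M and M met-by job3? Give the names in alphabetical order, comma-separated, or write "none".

none

Target job3 = [111, 184].
Intermediaries M with M met-by job3: none.
Union: none.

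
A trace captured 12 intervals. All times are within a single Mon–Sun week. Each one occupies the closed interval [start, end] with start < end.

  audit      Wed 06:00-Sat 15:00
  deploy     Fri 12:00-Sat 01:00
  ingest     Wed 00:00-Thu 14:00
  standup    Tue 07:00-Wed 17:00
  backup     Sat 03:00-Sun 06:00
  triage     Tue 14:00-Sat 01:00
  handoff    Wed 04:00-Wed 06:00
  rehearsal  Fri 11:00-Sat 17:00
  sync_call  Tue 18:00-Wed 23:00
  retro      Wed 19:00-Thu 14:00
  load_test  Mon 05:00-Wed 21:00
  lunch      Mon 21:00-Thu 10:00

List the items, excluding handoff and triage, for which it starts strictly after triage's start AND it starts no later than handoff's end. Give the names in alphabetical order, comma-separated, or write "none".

Conditions: its start is strictly after triage's start (X.start > Tue 14:00) AND its start is no later than handoff's end (X.start <= Wed 06:00).
audit: start Wed 06:00 > Tue 14:00? ✓; start Wed 06:00 <= Wed 06:00? ✓ → yes.
backup: start Sat 03:00 > Tue 14:00? ✓; start Sat 03:00 <= Wed 06:00? ✗ → no.
deploy: start Fri 12:00 > Tue 14:00? ✓; start Fri 12:00 <= Wed 06:00? ✗ → no.
ingest: start Wed 00:00 > Tue 14:00? ✓; start Wed 00:00 <= Wed 06:00? ✓ → yes.
load_test: start Mon 05:00 > Tue 14:00? ✗; start Mon 05:00 <= Wed 06:00? ✓ → no.
lunch: start Mon 21:00 > Tue 14:00? ✗; start Mon 21:00 <= Wed 06:00? ✓ → no.
rehearsal: start Fri 11:00 > Tue 14:00? ✓; start Fri 11:00 <= Wed 06:00? ✗ → no.
retro: start Wed 19:00 > Tue 14:00? ✓; start Wed 19:00 <= Wed 06:00? ✗ → no.
standup: start Tue 07:00 > Tue 14:00? ✗; start Tue 07:00 <= Wed 06:00? ✓ → no.
sync_call: start Tue 18:00 > Tue 14:00? ✓; start Tue 18:00 <= Wed 06:00? ✓ → yes.
Result: audit, ingest, sync_call.

audit, ingest, sync_call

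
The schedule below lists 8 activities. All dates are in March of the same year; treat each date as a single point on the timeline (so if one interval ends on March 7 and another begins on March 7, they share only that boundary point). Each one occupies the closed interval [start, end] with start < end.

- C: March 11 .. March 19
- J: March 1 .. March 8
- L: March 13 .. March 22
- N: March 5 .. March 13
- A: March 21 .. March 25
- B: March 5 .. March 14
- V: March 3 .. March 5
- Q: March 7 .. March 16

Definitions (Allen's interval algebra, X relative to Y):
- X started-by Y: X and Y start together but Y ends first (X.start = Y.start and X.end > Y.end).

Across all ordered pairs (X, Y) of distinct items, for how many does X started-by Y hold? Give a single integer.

1

Checking all 56 ordered pairs for relation 'started-by'; matching pairs in alphabetical order:
(B, N): B started-by N ✓
Count: 1.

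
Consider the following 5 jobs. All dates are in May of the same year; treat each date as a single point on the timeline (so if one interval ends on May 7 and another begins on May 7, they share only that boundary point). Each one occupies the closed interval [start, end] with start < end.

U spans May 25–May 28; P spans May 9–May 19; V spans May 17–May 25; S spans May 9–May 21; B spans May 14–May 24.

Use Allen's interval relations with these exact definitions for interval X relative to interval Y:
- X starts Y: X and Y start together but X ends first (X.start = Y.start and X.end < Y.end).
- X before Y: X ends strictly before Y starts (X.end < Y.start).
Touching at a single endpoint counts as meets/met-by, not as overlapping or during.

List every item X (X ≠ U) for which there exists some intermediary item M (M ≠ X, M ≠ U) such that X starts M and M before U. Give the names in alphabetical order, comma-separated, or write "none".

P

Target U = [May 25, May 28].
Intermediaries M with M before U: B, P, S.
Via B — items with X starts B: none.
Via P — items with X starts P: none.
Via S — items with X starts S: P.
Union: P.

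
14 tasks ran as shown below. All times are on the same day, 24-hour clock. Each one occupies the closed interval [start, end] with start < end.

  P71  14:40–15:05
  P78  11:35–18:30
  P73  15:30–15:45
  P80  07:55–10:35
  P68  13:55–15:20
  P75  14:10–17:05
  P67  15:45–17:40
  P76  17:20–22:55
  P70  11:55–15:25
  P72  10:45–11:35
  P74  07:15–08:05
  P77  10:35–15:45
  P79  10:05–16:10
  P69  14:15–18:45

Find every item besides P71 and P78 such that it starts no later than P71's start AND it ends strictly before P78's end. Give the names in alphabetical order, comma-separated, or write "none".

Conditions: its start is no later than P71's start (X.start <= 14:40) AND its end is strictly before P78's end (X.end < 18:30).
P67: start 15:45 <= 14:40? ✗; end 17:40 < 18:30? ✓ → no.
P68: start 13:55 <= 14:40? ✓; end 15:20 < 18:30? ✓ → yes.
P69: start 14:15 <= 14:40? ✓; end 18:45 < 18:30? ✗ → no.
P70: start 11:55 <= 14:40? ✓; end 15:25 < 18:30? ✓ → yes.
P72: start 10:45 <= 14:40? ✓; end 11:35 < 18:30? ✓ → yes.
P73: start 15:30 <= 14:40? ✗; end 15:45 < 18:30? ✓ → no.
P74: start 07:15 <= 14:40? ✓; end 08:05 < 18:30? ✓ → yes.
P75: start 14:10 <= 14:40? ✓; end 17:05 < 18:30? ✓ → yes.
P76: start 17:20 <= 14:40? ✗; end 22:55 < 18:30? ✗ → no.
P77: start 10:35 <= 14:40? ✓; end 15:45 < 18:30? ✓ → yes.
P79: start 10:05 <= 14:40? ✓; end 16:10 < 18:30? ✓ → yes.
P80: start 07:55 <= 14:40? ✓; end 10:35 < 18:30? ✓ → yes.
Result: P68, P70, P72, P74, P75, P77, P79, P80.

P68, P70, P72, P74, P75, P77, P79, P80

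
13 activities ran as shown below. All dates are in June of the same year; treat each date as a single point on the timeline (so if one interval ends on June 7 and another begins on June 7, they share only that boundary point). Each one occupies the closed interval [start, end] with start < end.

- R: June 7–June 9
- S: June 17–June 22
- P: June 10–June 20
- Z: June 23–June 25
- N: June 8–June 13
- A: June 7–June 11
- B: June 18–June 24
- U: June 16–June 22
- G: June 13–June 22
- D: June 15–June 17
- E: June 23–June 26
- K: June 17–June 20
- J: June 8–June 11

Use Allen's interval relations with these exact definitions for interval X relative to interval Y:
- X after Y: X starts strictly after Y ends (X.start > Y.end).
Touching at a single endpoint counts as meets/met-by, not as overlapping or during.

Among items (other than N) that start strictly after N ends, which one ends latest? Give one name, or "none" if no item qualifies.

Target N = [June 8, June 13].
A [June 7, June 11] → overlaps → excluded.
B [June 18, June 24] → after → candidate.
D [June 15, June 17] → after → candidate.
E [June 23, June 26] → after → candidate.
G [June 13, June 22] → met-by → excluded.
J [June 8, June 11] → starts → excluded.
K [June 17, June 20] → after → candidate.
P [June 10, June 20] → overlapped-by → excluded.
R [June 7, June 9] → overlaps → excluded.
S [June 17, June 22] → after → candidate.
U [June 16, June 22] → after → candidate.
Z [June 23, June 25] → after → candidate.
Among candidates, latest end is June 26 → E.

E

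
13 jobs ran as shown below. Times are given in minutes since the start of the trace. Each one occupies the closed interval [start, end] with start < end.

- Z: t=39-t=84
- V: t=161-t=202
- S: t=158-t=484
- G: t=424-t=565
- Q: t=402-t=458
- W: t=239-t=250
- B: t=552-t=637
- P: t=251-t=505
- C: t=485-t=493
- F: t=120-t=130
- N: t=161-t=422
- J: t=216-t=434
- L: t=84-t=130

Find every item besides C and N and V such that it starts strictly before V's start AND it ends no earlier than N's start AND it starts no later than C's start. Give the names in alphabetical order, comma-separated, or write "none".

S

Conditions: its start is strictly before V's start (X.start < t=161) AND its end is no earlier than N's start (X.end >= t=161) AND its start is no later than C's start (X.start <= t=485).
B: start t=552 < t=161? ✗; end t=637 >= t=161? ✓; start t=552 <= t=485? ✗ → no.
F: start t=120 < t=161? ✓; end t=130 >= t=161? ✗; start t=120 <= t=485? ✓ → no.
G: start t=424 < t=161? ✗; end t=565 >= t=161? ✓; start t=424 <= t=485? ✓ → no.
J: start t=216 < t=161? ✗; end t=434 >= t=161? ✓; start t=216 <= t=485? ✓ → no.
L: start t=84 < t=161? ✓; end t=130 >= t=161? ✗; start t=84 <= t=485? ✓ → no.
P: start t=251 < t=161? ✗; end t=505 >= t=161? ✓; start t=251 <= t=485? ✓ → no.
Q: start t=402 < t=161? ✗; end t=458 >= t=161? ✓; start t=402 <= t=485? ✓ → no.
S: start t=158 < t=161? ✓; end t=484 >= t=161? ✓; start t=158 <= t=485? ✓ → yes.
W: start t=239 < t=161? ✗; end t=250 >= t=161? ✓; start t=239 <= t=485? ✓ → no.
Z: start t=39 < t=161? ✓; end t=84 >= t=161? ✗; start t=39 <= t=485? ✓ → no.
Result: S.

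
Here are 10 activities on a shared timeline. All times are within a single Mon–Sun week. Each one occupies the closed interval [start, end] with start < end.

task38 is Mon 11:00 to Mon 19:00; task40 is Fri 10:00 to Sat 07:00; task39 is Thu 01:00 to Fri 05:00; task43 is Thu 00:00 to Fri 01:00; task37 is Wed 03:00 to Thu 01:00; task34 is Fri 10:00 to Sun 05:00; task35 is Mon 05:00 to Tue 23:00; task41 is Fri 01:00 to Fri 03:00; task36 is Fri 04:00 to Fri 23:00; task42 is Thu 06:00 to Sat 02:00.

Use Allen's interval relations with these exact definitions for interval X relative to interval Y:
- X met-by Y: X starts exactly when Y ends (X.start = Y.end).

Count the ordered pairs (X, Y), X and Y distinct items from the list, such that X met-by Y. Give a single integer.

Checking all 90 ordered pairs for relation 'met-by'; matching pairs in alphabetical order:
(task39, task37): task39 met-by task37 ✓
(task41, task43): task41 met-by task43 ✓
Count: 2.

2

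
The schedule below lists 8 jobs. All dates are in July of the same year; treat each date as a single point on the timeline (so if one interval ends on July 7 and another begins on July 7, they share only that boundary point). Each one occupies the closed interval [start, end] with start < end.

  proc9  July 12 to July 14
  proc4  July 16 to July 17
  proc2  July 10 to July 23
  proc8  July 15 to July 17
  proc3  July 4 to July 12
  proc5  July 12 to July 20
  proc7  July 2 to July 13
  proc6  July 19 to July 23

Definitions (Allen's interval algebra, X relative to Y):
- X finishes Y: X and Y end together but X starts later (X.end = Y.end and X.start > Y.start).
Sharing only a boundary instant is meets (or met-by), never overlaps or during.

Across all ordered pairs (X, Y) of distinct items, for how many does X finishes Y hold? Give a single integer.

2

Checking all 56 ordered pairs for relation 'finishes'; matching pairs in alphabetical order:
(proc4, proc8): proc4 finishes proc8 ✓
(proc6, proc2): proc6 finishes proc2 ✓
Count: 2.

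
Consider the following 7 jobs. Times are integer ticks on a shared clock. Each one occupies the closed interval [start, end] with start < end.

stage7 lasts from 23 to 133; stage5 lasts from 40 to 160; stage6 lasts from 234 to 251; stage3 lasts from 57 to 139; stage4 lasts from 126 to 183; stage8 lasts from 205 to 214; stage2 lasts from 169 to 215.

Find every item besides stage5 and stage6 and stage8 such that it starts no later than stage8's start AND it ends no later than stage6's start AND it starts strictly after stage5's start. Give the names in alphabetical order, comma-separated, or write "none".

Conditions: its start is no later than stage8's start (X.start <= 205) AND its end is no later than stage6's start (X.end <= 234) AND its start is strictly after stage5's start (X.start > 40).
stage2: start 169 <= 205? ✓; end 215 <= 234? ✓; start 169 > 40? ✓ → yes.
stage3: start 57 <= 205? ✓; end 139 <= 234? ✓; start 57 > 40? ✓ → yes.
stage4: start 126 <= 205? ✓; end 183 <= 234? ✓; start 126 > 40? ✓ → yes.
stage7: start 23 <= 205? ✓; end 133 <= 234? ✓; start 23 > 40? ✗ → no.
Result: stage2, stage3, stage4.

stage2, stage3, stage4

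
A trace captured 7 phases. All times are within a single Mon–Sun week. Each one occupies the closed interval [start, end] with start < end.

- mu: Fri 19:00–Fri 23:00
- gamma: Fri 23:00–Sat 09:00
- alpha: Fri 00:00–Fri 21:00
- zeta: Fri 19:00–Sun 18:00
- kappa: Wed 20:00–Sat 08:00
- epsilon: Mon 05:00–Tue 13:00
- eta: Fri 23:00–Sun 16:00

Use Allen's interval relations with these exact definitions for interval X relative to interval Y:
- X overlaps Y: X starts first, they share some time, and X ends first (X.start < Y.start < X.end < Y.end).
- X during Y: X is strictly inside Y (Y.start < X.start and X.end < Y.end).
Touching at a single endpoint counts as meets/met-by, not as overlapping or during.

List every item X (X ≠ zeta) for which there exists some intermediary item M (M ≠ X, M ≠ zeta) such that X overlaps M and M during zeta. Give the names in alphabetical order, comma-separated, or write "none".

kappa

Target zeta = [Fri 19:00, Sun 18:00].
Intermediaries M with M during zeta: eta, gamma.
Via eta — items with X overlaps eta: kappa.
Via gamma — items with X overlaps gamma: kappa.
Union: kappa.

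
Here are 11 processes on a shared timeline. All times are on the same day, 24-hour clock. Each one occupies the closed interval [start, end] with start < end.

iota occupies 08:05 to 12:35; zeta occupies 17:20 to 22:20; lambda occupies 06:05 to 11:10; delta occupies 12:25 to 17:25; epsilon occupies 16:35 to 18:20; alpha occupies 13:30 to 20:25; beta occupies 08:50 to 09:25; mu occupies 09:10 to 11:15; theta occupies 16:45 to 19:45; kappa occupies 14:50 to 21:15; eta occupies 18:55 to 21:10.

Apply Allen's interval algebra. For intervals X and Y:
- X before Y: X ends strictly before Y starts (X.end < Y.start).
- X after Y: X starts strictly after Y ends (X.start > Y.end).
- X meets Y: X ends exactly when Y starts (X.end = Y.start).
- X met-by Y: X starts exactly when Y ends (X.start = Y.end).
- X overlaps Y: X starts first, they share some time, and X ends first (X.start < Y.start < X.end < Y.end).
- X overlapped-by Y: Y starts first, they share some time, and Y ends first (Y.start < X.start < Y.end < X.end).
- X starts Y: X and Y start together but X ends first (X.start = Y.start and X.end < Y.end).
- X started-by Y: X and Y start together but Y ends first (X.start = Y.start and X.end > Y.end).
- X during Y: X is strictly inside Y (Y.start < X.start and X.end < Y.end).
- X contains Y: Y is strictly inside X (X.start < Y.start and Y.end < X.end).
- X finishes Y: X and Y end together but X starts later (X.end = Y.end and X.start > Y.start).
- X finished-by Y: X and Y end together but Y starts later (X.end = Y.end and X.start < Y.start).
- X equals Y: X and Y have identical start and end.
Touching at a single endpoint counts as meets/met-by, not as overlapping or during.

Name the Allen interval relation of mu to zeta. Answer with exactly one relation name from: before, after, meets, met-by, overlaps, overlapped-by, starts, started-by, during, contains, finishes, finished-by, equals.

mu = [09:10, 11:15]; zeta = [17:20, 22:20].
Compare endpoints: mu.start < zeta.start, mu.start < zeta.end, mu.end < zeta.start, mu.end < zeta.end.
That pattern is 'before'.

before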